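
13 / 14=0.93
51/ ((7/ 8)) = 408/ 7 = 58.29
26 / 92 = 13 / 46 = 0.28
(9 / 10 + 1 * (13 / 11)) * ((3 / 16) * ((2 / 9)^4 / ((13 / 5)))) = 229 / 625482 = 0.00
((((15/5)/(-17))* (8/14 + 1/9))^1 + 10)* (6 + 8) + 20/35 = 138.89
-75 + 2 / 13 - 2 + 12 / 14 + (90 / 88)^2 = -13203165 / 176176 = -74.94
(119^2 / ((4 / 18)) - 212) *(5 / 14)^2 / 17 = 3175625 / 6664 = 476.53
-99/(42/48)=-792/7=-113.14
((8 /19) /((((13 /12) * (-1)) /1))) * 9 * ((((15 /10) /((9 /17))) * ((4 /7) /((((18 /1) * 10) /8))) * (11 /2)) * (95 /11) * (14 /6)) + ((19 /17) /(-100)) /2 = -3699941 /132600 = -27.90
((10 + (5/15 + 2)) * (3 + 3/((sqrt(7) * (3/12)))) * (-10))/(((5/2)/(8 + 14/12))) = -16280 * sqrt(7)/21-4070/3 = -3407.75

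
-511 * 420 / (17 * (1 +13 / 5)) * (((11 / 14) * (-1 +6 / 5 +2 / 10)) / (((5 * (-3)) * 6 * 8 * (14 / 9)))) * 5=4015 / 816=4.92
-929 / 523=-1.78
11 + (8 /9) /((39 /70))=4421 /351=12.60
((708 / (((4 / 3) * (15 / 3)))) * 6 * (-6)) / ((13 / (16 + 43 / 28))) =-2346489 / 455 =-5157.12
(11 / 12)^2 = 121 / 144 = 0.84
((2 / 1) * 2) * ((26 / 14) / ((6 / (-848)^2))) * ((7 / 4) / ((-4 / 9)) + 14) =8958837.33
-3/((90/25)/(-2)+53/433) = 6495/3632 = 1.79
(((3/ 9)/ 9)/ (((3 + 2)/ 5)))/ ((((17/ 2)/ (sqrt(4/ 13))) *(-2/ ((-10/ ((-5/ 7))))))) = -28 *sqrt(13)/ 5967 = -0.02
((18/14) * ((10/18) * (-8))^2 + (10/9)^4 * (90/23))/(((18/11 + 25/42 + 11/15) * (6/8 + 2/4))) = 323910400/38279061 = 8.46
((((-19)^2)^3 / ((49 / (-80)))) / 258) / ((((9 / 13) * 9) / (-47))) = 1149801331640 / 512001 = 2245701.34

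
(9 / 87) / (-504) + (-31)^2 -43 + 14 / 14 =4477367 / 4872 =919.00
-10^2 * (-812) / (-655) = -16240 / 131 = -123.97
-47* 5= -235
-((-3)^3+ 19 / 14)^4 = -16610312161 / 38416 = -432380.05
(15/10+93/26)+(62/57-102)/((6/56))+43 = -1986853/2223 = -893.77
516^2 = 266256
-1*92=-92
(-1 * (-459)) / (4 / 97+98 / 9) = 400707 / 9542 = 41.99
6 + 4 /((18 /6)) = 22 /3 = 7.33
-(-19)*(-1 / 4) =-19 / 4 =-4.75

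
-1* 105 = -105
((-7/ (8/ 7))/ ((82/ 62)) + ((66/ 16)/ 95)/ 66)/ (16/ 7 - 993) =27671/ 5920400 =0.00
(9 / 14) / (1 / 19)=12.21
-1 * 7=-7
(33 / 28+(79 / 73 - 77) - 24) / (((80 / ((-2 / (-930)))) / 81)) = -5449221 / 25345600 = -0.21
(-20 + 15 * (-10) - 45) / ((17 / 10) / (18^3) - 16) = 12538800 / 933103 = 13.44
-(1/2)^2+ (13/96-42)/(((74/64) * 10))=-8593/2220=-3.87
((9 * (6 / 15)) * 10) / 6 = 6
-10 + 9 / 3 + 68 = 61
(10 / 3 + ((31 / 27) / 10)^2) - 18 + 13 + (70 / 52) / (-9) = -1708757 / 947700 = -1.80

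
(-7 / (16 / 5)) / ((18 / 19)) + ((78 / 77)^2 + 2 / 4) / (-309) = -406975511 / 175877856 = -2.31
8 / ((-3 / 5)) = -40 / 3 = -13.33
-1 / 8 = -0.12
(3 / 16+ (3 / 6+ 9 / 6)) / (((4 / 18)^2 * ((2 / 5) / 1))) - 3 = 13791 / 128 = 107.74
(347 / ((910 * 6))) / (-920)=-347 / 5023200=-0.00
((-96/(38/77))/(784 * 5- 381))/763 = -528/7329269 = -0.00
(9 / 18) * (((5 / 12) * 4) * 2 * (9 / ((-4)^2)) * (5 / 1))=75 / 16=4.69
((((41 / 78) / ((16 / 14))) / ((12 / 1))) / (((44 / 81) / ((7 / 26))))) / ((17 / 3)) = 54243 / 16180736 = 0.00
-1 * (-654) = 654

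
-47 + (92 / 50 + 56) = 271 / 25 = 10.84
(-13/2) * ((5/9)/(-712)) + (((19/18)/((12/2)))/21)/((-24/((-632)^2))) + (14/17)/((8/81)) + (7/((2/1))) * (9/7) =-5212261631/41177808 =-126.58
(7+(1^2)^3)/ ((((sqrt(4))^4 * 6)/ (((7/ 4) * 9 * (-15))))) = -315/ 16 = -19.69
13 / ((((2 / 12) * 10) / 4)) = 156 / 5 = 31.20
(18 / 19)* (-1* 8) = -144 / 19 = -7.58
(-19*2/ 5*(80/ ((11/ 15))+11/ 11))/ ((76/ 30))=-330.27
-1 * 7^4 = -2401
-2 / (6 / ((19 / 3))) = -19 / 9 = -2.11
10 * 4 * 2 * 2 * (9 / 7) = 1440 / 7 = 205.71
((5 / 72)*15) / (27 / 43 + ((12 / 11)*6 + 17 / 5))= 59125 / 600144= 0.10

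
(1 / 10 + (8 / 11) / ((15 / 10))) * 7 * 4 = 2702 / 165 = 16.38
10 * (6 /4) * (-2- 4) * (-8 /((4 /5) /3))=2700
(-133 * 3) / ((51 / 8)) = -1064 / 17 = -62.59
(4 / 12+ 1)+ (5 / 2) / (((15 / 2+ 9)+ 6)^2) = 542 / 405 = 1.34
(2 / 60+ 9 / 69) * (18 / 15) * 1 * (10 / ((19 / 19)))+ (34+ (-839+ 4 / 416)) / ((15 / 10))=-9592429 / 17940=-534.70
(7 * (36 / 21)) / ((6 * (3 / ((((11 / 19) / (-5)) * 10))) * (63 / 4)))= -176 / 3591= -0.05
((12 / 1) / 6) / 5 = 2 / 5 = 0.40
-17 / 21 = -0.81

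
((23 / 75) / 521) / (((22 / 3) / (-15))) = -69 / 57310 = -0.00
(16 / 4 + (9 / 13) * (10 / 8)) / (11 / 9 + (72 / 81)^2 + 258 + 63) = 20493 / 1360528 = 0.02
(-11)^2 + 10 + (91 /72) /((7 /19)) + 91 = 16231 /72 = 225.43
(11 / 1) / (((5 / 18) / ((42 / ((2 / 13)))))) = 54054 / 5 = 10810.80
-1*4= -4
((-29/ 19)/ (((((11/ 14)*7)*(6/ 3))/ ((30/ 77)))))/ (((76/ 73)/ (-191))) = 6065205/ 611534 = 9.92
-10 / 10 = -1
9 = 9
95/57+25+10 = 110/3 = 36.67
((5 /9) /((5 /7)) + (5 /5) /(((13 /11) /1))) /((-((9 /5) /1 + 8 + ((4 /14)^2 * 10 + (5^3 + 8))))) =-23275 /2058381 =-0.01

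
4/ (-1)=-4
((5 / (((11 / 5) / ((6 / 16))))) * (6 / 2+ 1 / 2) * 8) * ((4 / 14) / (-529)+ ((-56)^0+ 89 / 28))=4641375 / 46552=99.70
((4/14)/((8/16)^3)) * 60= 960/7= 137.14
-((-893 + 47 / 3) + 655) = 222.33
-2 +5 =3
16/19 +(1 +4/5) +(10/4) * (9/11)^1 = 9797/2090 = 4.69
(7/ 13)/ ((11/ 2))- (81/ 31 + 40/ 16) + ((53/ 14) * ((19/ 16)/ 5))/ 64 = -1589089889/ 317757440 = -5.00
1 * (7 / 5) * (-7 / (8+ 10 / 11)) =-11 / 10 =-1.10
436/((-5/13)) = -5668/5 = -1133.60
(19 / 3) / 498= 19 / 1494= 0.01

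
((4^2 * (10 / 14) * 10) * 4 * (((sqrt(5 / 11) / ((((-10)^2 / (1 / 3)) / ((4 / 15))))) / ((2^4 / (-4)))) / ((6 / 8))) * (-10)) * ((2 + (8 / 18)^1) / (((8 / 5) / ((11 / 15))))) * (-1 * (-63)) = 704 * sqrt(55) / 81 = 64.46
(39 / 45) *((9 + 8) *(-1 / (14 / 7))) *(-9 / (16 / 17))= 11271 / 160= 70.44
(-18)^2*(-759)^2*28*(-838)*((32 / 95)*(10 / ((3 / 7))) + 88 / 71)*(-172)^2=-1590366477745627287552 / 1349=-1178922518714327121.98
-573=-573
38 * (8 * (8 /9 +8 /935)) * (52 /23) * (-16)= -1910112256 /193545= -9869.09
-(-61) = 61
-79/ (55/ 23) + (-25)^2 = 32558/ 55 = 591.96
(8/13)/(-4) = -2/13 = -0.15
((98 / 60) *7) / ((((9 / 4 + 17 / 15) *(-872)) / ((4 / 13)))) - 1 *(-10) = 410881 / 41093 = 10.00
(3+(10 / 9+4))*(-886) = -64678 / 9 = -7186.44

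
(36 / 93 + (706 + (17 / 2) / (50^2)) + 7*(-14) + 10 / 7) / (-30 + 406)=661653689 / 407960000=1.62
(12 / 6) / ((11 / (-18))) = -36 / 11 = -3.27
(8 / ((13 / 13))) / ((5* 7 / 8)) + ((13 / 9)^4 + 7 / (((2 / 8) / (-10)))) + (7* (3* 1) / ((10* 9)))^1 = -125649359 / 459270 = -273.58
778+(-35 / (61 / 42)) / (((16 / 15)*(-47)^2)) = 838666751 / 1077992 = 777.99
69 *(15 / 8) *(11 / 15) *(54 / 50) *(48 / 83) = 122958 / 2075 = 59.26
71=71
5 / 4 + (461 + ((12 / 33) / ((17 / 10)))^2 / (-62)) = 2004384911 / 4336156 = 462.25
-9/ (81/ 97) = -10.78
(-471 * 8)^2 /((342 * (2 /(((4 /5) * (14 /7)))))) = 3155072 /95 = 33211.28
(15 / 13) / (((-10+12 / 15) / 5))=-375 / 598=-0.63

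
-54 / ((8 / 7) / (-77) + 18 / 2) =-29106 / 4843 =-6.01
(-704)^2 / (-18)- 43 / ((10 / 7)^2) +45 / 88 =-545584661 / 19800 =-27554.78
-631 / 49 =-12.88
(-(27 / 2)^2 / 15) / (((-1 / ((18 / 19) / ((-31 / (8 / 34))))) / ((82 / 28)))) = -89667 / 350455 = -0.26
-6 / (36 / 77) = -77 / 6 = -12.83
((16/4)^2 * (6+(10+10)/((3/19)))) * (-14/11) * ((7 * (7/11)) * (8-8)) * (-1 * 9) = 0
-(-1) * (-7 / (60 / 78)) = -91 / 10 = -9.10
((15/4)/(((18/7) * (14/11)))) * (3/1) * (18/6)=165/16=10.31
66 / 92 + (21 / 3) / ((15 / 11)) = 4037 / 690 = 5.85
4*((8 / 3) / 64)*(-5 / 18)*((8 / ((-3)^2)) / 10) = -1 / 243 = -0.00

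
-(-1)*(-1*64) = -64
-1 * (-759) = 759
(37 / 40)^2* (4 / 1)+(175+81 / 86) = 3085067 / 17200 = 179.36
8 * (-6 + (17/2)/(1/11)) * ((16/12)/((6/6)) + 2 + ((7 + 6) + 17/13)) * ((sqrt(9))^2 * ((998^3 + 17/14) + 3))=1436148532130400/13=110472964010030.77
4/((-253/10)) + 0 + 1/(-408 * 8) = -130813/825792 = -0.16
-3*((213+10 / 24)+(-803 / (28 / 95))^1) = 52732 / 7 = 7533.14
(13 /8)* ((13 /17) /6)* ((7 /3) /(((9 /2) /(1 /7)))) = 169 /11016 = 0.02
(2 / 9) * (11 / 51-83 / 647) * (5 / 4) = 7210 / 296973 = 0.02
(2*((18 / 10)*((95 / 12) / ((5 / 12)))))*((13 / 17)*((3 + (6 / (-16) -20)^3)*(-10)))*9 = 86614524477 / 2176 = 39804468.97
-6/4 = -3/2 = -1.50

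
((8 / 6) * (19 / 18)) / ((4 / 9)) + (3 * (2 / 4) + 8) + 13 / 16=647 / 48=13.48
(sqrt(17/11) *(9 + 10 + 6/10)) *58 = 5684 *sqrt(187)/55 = 1413.23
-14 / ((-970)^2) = -7 / 470450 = -0.00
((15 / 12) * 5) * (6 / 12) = 25 / 8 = 3.12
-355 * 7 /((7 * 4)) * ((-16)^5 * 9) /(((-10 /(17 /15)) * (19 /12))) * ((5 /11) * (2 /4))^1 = -2847670272 /209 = -13625216.61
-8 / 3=-2.67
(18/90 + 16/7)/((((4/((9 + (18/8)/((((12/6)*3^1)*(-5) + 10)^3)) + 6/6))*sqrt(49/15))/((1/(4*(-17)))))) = -0.05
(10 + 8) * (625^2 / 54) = 390625 / 3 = 130208.33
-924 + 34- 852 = -1742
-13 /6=-2.17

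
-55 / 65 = -11 / 13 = -0.85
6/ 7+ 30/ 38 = 219/ 133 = 1.65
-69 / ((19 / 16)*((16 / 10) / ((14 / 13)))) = -9660 / 247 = -39.11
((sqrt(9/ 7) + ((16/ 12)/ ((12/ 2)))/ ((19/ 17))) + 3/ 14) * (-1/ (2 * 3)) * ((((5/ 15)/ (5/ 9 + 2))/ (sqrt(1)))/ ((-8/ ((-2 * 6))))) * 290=-1305 * sqrt(7)/ 322- 6235/ 1596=-14.63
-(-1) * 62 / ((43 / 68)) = 98.05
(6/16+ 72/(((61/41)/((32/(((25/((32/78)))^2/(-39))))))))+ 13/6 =-163229147/11895000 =-13.72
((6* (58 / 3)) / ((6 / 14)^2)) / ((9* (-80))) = -0.88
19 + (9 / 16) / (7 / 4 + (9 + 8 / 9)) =31925 / 1676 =19.05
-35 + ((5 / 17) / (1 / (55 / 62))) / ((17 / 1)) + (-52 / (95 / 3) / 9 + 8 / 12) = -58726997 / 1702210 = -34.50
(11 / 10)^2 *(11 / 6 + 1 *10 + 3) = 10769 / 600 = 17.95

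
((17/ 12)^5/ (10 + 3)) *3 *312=1419857/ 3456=410.84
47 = 47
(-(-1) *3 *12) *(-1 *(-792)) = 28512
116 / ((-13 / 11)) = -1276 / 13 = -98.15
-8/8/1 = -1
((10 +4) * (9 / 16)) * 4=63 / 2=31.50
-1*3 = -3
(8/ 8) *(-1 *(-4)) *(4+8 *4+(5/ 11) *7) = 1724/ 11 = 156.73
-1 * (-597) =597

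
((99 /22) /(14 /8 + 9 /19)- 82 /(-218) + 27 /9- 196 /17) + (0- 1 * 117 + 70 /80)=-306279061 /2505256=-122.25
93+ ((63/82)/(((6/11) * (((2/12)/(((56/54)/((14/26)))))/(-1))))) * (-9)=9819/41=239.49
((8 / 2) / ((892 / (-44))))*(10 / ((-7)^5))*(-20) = -8800 / 3747961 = -0.00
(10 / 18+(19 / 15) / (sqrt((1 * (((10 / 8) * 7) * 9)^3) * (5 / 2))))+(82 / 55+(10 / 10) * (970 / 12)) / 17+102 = 107.40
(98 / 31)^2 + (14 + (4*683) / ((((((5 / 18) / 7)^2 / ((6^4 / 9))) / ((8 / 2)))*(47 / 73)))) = 1752631137522846 / 1129175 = 1552134201.98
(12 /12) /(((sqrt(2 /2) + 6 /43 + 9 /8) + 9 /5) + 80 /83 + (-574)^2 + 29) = 142760 /47040851653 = 0.00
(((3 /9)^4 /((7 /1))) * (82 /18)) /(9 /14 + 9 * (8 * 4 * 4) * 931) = 82 /10946064033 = 0.00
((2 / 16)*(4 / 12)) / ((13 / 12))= 0.04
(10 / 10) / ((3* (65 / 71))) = 71 / 195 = 0.36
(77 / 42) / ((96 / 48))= 0.92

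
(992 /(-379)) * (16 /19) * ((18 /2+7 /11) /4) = -420608 /79211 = -5.31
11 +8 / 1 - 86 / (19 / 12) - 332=-6979 / 19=-367.32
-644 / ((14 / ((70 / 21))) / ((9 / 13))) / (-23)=60 / 13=4.62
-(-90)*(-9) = -810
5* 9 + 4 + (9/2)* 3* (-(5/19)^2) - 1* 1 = 33981/722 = 47.07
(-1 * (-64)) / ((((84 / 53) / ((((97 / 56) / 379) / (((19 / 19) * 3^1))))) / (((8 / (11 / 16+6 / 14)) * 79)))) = 103971584 / 2984625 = 34.84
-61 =-61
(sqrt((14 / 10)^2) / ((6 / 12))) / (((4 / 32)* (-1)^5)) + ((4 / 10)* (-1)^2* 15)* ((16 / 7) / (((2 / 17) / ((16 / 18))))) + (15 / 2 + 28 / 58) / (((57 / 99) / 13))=30253691 / 115710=261.46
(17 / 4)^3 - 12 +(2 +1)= 4337 / 64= 67.77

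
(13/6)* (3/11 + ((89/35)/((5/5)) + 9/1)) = 59137/2310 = 25.60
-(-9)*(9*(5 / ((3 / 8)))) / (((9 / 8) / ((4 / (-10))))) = -384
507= 507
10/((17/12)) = 120/17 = 7.06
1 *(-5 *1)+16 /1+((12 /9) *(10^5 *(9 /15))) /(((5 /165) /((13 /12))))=2860011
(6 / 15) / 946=1 / 2365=0.00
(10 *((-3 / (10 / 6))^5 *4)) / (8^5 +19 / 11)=-5196312 / 225291875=-0.02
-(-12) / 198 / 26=1 / 429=0.00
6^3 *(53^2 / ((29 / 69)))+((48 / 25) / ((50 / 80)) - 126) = 5232721386 / 3625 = 1443509.35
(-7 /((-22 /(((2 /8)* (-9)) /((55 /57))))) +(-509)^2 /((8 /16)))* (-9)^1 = -22571104401 /4840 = -4663451.32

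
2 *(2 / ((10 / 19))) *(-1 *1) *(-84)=638.40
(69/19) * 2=138/19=7.26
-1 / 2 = -0.50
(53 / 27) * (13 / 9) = 689 / 243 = 2.84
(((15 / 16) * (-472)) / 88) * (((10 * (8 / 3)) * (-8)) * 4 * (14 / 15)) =132160 / 33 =4004.85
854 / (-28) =-61 / 2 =-30.50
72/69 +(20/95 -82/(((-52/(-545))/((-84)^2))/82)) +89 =-2824906942707/5681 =-497255226.67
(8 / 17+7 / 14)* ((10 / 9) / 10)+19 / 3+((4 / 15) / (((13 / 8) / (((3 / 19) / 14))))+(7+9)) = 6596679 / 293930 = 22.44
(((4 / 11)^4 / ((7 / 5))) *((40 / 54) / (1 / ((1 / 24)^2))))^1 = 400 / 24904341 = 0.00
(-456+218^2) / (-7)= -6724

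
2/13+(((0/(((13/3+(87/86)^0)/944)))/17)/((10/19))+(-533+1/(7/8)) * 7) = -48397/13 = -3722.85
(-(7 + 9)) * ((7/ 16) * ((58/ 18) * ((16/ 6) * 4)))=-6496/ 27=-240.59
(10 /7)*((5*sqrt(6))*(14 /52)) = 25*sqrt(6) /13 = 4.71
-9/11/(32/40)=-45/44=-1.02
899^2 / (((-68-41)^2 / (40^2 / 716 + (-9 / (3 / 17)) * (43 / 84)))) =-1623.92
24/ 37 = 0.65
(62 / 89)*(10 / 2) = 3.48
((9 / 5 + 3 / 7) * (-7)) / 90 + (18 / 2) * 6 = 4037 / 75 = 53.83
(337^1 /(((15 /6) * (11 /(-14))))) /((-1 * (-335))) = -9436 /18425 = -0.51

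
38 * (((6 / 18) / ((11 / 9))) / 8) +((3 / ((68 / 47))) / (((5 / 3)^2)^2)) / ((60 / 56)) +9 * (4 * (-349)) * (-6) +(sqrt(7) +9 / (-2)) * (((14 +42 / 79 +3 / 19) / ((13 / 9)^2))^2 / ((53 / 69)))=220088283558309 * sqrt(7) / 3410441962733 +598651592376360668549649 / 7971908087888387500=75265.88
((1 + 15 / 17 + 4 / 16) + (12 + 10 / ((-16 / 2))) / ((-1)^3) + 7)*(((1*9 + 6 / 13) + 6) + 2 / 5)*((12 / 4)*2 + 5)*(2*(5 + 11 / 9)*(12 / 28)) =-998008 / 663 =-1505.29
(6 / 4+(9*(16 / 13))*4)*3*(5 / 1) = 17865 / 26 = 687.12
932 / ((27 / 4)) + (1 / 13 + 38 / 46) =1121962 / 8073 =138.98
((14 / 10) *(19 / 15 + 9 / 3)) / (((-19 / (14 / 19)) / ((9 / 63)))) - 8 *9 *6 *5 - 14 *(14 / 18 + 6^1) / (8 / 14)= -377873101 / 162450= -2326.09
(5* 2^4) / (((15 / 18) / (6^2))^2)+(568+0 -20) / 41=30609076 / 205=149312.57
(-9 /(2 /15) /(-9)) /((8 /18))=135 /8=16.88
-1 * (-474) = 474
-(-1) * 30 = 30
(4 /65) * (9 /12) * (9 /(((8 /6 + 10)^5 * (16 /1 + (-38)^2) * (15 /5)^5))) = 27 /4311821737600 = 0.00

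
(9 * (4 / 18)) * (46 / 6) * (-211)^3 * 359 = -155131376534 / 3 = -51710458844.67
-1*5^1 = -5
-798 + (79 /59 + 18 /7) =-327959 /413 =-794.09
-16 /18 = -8 /9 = -0.89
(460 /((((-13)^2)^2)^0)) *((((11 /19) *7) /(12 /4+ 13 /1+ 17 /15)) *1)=531300 /4883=108.81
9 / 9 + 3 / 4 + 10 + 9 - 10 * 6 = -157 / 4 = -39.25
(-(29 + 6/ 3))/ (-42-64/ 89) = 2759/ 3802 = 0.73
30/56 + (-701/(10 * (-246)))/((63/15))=0.60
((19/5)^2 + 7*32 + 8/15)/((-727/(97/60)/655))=-348.08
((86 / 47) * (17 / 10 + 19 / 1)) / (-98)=-8901 / 23030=-0.39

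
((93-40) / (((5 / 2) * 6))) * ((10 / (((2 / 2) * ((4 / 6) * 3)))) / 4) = 53 / 12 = 4.42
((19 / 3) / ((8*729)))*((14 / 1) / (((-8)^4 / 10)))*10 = 0.00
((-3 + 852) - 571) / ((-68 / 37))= -5143 / 34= -151.26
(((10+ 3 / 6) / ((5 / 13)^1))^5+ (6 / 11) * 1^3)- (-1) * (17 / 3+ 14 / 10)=50041162835569 / 3300000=15163988.74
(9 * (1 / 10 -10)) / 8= -891 / 80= -11.14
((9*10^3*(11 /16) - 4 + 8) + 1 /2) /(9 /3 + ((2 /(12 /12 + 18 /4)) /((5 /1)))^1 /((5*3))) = 5108400 /2479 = 2060.67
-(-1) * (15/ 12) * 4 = 5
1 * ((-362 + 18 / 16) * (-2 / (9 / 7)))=20209 / 36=561.36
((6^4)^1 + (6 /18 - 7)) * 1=1289.33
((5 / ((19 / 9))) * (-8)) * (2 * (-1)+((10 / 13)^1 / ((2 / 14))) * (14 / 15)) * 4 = -56640 / 247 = -229.31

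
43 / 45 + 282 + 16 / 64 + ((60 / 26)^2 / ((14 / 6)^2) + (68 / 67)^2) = 1908426274513 / 6691213620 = 285.21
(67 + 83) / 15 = 10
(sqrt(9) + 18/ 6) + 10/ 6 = 7.67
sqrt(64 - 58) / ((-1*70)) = -sqrt(6) / 70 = -0.03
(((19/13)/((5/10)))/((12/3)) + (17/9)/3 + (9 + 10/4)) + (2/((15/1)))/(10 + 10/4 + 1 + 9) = 37634/2925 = 12.87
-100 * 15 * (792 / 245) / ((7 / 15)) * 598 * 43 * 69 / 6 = -3072635580.17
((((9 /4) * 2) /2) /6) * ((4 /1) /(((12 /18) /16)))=36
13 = 13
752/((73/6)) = 61.81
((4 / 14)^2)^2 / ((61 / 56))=128 / 20923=0.01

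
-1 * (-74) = 74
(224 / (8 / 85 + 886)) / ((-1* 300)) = -476 / 564885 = -0.00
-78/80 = -39/40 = -0.98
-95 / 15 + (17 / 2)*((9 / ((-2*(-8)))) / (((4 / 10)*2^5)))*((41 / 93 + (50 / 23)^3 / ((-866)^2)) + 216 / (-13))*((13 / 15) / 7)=-21537082596879817 / 3041376890087424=-7.08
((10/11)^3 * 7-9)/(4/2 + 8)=-4979/13310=-0.37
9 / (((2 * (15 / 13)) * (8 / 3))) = 117 / 80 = 1.46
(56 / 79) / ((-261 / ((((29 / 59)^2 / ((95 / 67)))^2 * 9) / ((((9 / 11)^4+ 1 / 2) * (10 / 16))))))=-0.00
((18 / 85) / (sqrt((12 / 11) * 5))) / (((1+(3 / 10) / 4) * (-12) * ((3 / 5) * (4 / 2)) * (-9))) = sqrt(165) / 19737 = 0.00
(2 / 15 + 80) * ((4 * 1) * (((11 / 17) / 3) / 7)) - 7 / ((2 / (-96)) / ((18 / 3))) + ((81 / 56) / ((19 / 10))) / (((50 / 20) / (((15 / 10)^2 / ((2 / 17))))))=3307445317 / 1627920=2031.70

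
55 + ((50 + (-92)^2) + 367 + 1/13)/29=136189/377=361.24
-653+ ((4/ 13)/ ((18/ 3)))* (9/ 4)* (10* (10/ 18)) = -25442/ 39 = -652.36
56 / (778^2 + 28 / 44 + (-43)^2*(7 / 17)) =1309 / 14166325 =0.00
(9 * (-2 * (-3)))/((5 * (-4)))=-27/10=-2.70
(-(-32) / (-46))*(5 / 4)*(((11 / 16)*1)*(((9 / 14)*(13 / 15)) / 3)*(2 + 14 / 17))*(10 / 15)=-572 / 2737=-0.21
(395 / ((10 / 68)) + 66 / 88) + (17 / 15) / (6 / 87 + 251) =1173735577 / 436860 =2686.75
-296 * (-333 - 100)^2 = -55496744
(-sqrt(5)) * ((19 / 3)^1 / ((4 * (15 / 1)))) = -19 * sqrt(5) / 180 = -0.24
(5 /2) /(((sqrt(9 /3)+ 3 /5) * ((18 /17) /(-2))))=425 /396 - 2125 * sqrt(3) /1188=-2.02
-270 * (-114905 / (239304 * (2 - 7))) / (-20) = 206829 / 159536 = 1.30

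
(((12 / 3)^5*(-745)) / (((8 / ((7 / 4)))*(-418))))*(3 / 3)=399.23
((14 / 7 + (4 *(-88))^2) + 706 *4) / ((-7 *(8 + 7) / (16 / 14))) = -202768 / 147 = -1379.37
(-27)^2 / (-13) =-729 / 13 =-56.08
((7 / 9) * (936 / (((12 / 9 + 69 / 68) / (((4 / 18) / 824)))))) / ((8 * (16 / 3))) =1547 / 789392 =0.00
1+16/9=25/9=2.78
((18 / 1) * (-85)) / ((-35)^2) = -306 / 245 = -1.25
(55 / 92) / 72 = 55 / 6624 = 0.01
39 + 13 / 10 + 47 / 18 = 1931 / 45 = 42.91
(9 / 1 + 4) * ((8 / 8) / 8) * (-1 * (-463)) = 6019 / 8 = 752.38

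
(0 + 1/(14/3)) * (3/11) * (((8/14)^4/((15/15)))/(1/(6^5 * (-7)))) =-339.18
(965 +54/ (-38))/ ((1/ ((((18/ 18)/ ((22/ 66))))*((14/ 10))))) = 4047.03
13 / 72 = 0.18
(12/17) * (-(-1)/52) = 3/221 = 0.01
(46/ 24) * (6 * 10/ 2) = 57.50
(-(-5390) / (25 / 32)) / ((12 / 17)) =146608 / 15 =9773.87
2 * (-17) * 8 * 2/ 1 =-544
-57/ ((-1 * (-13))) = -57/ 13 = -4.38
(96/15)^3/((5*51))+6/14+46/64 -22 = -141548093/7140000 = -19.82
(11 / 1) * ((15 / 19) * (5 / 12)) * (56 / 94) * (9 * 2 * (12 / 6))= 77.60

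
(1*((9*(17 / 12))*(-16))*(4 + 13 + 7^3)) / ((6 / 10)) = -122400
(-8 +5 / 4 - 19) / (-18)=103 / 72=1.43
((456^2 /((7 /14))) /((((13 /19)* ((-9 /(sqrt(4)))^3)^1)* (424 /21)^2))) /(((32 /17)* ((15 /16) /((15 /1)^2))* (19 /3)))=-12028520 /36517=-329.40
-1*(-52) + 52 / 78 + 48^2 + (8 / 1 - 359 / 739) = 5241389 / 2217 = 2364.18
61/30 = 2.03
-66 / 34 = -33 / 17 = -1.94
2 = 2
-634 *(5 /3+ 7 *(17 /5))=-242188 /15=-16145.87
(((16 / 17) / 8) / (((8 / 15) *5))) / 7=3 / 476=0.01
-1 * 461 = -461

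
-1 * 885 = -885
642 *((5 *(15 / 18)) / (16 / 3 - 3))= 8025 / 7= 1146.43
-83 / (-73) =83 / 73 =1.14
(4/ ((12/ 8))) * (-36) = -96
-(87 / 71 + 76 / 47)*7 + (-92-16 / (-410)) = -76520099 / 684085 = -111.86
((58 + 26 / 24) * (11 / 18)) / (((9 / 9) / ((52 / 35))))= 101387 / 1890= 53.64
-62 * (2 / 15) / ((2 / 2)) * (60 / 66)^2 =-6.83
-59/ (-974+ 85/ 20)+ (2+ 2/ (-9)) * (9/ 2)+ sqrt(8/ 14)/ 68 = sqrt(7)/ 238+ 31268/ 3879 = 8.07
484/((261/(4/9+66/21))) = 109384/16443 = 6.65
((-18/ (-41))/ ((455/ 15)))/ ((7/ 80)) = 4320/ 26117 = 0.17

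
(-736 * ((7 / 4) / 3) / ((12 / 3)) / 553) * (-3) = 46 / 79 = 0.58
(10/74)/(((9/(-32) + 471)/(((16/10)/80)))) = 16/2786655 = 0.00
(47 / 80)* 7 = 329 / 80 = 4.11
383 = 383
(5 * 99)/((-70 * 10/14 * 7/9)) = -891/70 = -12.73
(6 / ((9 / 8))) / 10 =8 / 15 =0.53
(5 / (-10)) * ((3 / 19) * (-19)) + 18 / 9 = 7 / 2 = 3.50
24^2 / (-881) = -576 / 881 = -0.65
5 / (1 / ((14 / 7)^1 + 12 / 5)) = 22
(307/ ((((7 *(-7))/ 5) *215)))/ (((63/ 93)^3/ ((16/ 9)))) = -146333392/ 175616343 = -0.83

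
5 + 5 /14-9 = -3.64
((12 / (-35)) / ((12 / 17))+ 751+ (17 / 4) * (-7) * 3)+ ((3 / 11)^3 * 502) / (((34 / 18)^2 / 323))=5015084619 / 3167780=1583.15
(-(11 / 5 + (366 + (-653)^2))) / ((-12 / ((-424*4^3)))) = -965085508.27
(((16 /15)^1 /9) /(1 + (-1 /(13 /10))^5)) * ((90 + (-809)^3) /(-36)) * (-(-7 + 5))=4771307.13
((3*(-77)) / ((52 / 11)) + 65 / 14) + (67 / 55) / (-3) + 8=-2199913 / 60060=-36.63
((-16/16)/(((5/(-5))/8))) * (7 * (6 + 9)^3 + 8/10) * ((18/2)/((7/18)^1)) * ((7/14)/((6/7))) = 12757932/5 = 2551586.40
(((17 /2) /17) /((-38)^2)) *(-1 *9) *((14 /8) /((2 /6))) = -0.02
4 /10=0.40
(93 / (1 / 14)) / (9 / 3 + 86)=1302 / 89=14.63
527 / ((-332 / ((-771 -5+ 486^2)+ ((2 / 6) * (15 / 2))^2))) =-496278535 / 1328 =-373703.72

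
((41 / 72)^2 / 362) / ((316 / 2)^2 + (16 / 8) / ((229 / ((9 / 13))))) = 5004337 / 139465464346368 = 0.00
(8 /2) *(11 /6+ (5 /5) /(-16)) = 85 /12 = 7.08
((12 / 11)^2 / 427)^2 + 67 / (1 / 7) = 1251985619677 / 2669478889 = 469.00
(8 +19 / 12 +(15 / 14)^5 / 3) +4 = 14.05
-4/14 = -2/7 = -0.29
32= 32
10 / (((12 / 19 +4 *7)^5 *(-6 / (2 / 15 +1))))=-2476099 / 25222497435648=-0.00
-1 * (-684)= 684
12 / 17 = 0.71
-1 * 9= -9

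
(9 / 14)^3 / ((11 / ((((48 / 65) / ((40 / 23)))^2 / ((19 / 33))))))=10412307 / 1376716250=0.01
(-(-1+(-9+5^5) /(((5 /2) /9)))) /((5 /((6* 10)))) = -672996 /5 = -134599.20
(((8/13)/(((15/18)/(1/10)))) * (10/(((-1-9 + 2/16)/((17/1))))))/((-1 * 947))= 0.00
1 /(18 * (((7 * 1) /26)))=0.21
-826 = -826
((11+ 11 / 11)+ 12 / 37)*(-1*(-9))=110.92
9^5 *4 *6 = 1417176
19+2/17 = 325/17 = 19.12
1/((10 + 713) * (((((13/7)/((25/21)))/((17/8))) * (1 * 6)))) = 425/1353456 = 0.00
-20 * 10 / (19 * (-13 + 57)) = -50 / 209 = -0.24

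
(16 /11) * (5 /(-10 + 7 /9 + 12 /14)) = -5040 /5797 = -0.87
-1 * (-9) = 9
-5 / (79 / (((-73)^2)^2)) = -141991205 / 79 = -1797357.03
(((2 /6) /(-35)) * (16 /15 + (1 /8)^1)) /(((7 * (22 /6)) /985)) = -2561 /5880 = -0.44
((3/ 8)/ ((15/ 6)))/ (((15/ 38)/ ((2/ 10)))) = 19/ 250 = 0.08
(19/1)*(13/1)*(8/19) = 104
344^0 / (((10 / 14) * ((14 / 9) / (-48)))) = -216 / 5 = -43.20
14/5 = 2.80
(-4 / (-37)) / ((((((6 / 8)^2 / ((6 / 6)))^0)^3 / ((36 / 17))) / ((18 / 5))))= 2592 / 3145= 0.82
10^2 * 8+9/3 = 803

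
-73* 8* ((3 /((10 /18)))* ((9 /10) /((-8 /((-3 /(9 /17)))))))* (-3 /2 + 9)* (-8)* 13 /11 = 7840638 /55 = 142557.05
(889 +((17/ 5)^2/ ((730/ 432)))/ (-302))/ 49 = 1224899663/ 67515875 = 18.14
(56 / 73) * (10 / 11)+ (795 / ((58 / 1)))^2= 509399915 / 2701292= 188.58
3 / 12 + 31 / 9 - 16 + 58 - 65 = -19.31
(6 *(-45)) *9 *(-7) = 17010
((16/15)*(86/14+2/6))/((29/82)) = 178432/9135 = 19.53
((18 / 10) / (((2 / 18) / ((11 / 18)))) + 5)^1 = 149 / 10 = 14.90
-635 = -635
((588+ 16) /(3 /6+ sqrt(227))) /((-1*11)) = 1208 /9977- 2416*sqrt(227) /9977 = -3.53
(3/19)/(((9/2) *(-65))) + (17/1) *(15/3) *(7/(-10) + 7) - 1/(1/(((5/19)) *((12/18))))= 3966751/7410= 535.32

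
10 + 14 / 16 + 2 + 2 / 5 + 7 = 811 / 40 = 20.28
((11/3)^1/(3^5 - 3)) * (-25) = -55/144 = -0.38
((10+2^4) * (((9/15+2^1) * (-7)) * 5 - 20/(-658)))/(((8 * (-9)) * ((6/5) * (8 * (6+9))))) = 389077/1705536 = 0.23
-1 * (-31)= 31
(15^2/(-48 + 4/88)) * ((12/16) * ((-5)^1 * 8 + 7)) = 49005/422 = 116.13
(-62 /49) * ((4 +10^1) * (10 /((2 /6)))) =-3720 /7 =-531.43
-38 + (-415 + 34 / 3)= -1325 / 3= -441.67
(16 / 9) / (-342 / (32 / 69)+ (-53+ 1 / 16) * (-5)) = -64 / 17019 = -0.00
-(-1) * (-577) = -577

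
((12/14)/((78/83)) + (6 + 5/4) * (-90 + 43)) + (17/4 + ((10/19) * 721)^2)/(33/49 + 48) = 136785177833/52233090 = 2618.75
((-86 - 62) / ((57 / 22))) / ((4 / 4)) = -3256 / 57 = -57.12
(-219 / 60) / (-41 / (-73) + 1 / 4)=-5329 / 1185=-4.50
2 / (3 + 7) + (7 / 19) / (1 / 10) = 369 / 95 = 3.88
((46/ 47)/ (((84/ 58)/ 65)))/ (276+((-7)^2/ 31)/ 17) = 22848085/ 143609487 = 0.16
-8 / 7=-1.14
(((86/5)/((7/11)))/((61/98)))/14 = 946/305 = 3.10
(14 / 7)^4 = 16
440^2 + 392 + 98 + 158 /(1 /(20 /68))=3300320 /17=194136.47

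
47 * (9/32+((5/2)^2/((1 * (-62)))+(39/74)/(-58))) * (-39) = -334330035/1064416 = -314.10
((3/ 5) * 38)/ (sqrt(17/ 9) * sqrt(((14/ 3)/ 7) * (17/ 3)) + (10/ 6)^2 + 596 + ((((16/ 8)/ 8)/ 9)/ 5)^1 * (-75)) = 0.04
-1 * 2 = -2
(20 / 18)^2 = 100 / 81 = 1.23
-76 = -76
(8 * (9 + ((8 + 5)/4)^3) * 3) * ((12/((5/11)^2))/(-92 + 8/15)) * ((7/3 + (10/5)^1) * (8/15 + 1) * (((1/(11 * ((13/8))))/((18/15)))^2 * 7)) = -127558/1911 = -66.75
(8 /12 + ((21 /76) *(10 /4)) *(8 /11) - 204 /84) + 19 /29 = -76921 /127281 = -0.60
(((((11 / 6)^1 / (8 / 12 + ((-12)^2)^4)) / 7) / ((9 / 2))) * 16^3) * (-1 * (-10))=45056 / 8126654067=0.00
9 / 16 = 0.56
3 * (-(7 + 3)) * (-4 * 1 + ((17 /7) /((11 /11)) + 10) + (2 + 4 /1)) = -3030 /7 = -432.86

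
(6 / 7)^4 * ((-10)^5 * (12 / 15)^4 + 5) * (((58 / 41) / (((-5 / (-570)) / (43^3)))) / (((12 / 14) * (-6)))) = 775081984723920 / 14063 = 55114981492.14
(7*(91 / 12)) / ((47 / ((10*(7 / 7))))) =3185 / 282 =11.29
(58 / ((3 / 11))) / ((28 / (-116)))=-18502 / 21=-881.05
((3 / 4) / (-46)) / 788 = -3 / 144992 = -0.00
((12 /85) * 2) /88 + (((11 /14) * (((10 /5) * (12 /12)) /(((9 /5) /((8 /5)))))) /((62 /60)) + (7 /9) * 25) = 37980884 /1826055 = 20.80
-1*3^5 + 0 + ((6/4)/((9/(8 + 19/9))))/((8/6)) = -17405/72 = -241.74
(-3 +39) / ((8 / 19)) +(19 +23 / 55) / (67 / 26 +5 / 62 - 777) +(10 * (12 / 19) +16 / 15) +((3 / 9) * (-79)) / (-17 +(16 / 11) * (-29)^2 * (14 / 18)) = 17724169428067 / 190933130850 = 92.83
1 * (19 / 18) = 1.06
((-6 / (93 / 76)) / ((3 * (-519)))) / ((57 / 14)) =112 / 144801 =0.00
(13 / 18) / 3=13 / 54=0.24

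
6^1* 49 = 294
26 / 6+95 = 298 / 3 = 99.33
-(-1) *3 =3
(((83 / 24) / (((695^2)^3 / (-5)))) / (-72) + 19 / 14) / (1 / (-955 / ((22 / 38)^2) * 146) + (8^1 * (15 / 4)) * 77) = 1862385560978347412208318763 / 3169976262071637581842175820000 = 0.00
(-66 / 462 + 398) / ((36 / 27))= 8355 / 28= 298.39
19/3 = 6.33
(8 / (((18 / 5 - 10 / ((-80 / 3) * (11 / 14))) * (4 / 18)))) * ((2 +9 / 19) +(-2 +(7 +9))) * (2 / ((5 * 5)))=11.64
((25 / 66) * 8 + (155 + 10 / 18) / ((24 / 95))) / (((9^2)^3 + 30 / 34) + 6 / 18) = 3124175 / 2683251747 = 0.00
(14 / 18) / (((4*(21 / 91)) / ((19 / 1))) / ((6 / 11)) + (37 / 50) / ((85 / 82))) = 524875 / 541863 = 0.97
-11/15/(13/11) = -121/195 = -0.62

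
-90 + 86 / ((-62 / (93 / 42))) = -1303 / 14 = -93.07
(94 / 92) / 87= 47 / 4002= 0.01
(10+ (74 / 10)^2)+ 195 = 6494 / 25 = 259.76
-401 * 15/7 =-6015/7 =-859.29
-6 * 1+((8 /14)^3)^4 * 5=-82963837126 /13841287201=-5.99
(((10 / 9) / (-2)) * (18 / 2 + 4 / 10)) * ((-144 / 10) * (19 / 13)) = 7144 / 65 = 109.91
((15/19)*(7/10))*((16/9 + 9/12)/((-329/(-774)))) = 11739/3572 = 3.29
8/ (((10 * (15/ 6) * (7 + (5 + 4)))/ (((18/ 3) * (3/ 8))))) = 9/ 200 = 0.04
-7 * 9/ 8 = -63/ 8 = -7.88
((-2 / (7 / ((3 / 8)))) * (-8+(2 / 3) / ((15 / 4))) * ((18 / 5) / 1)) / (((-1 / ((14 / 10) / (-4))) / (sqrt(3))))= 132 * sqrt(3) / 125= 1.83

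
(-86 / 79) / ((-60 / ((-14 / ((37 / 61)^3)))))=-68321281 / 60023805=-1.14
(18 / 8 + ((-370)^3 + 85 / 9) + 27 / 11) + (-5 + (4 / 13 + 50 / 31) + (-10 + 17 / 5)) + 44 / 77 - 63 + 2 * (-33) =-282927076122833 / 5585580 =-50653123.96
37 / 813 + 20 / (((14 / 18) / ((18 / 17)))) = 2638523 / 96747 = 27.27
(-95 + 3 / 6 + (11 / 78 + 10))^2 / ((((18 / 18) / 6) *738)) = 10824100 / 187083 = 57.86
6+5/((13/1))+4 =135/13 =10.38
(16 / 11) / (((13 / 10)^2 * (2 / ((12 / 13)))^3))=0.08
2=2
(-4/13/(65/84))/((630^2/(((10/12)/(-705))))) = 2/1688880375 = 0.00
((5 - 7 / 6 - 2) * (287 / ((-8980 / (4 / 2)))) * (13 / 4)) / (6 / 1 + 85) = -451 / 107760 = -0.00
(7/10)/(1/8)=28/5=5.60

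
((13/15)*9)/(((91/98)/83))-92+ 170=3876/5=775.20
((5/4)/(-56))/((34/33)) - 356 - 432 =-6001573/7616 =-788.02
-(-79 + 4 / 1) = 75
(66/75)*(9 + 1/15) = 2992/375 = 7.98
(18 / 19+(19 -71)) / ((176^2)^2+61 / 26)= -25220 / 473999213703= -0.00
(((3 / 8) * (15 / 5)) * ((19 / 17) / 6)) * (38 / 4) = 1.99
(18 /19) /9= 2 /19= 0.11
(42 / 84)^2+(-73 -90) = -651 / 4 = -162.75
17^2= 289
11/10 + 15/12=47/20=2.35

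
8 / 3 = 2.67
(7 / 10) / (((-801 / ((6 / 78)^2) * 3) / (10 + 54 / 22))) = -959 / 44671770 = -0.00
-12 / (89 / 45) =-540 / 89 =-6.07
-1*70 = -70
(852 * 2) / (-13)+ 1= -130.08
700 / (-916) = -175 / 229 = -0.76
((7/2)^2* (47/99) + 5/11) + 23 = 11591/396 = 29.27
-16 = -16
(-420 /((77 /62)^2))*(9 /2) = -1225.36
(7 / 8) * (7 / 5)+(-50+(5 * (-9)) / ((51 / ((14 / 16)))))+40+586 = 97997 / 170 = 576.45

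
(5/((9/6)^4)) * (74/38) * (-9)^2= 2960/19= 155.79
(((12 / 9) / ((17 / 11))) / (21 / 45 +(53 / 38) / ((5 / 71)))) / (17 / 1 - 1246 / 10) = -4180 / 10568203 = -0.00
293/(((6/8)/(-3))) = -1172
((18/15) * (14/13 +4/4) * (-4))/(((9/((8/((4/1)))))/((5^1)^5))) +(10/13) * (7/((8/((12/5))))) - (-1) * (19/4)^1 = -359669/52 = -6916.71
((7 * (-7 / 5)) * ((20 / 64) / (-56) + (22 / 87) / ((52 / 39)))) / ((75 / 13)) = -0.31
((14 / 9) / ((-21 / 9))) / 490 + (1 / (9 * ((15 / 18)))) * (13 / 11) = 421 / 2695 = 0.16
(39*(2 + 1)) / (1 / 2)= 234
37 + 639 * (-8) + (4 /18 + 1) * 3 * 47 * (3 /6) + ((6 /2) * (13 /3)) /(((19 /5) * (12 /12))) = -4985.41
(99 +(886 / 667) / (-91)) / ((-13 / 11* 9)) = -66089287 / 7101549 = -9.31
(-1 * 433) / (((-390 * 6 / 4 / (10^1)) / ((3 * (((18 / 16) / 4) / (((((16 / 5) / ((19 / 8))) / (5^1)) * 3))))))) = 7.73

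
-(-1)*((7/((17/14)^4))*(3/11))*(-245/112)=-1764735/918731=-1.92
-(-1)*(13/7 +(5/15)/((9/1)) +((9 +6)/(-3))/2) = -229/378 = -0.61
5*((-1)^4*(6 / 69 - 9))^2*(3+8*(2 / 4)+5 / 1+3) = 3151875 / 529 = 5958.18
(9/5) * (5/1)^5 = 5625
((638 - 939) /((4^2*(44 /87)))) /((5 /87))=-2278269 /3520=-647.24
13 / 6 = 2.17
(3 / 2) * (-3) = -9 / 2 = -4.50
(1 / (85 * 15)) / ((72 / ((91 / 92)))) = 0.00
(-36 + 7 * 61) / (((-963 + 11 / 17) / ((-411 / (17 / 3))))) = 482103 / 16360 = 29.47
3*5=15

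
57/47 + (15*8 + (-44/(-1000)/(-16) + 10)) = 24667483/188000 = 131.21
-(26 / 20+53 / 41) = -1063 / 410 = -2.59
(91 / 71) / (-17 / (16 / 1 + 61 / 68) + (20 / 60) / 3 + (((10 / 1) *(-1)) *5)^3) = -313677 / 30592344035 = -0.00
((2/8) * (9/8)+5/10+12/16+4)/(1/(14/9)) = 413/48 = 8.60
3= 3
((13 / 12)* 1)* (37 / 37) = 13 / 12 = 1.08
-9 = -9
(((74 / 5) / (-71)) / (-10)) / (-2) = -37 / 3550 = -0.01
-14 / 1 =-14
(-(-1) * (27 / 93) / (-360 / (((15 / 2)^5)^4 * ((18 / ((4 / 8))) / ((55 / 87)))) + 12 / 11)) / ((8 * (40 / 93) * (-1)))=-68737046918822479248046875 / 888721414708007796259654912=-0.08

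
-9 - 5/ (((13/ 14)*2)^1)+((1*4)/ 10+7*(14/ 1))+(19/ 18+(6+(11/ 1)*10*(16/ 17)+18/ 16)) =15786109/ 79560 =198.42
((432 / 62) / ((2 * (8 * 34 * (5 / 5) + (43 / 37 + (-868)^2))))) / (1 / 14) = 55944 / 864490645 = 0.00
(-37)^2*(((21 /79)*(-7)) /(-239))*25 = 5031075 /18881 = 266.46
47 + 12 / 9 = 145 / 3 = 48.33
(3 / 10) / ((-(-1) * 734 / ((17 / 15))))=17 / 36700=0.00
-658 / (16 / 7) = -2303 / 8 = -287.88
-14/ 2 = -7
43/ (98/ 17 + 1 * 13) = 731/ 319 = 2.29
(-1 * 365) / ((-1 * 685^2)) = 73 / 93845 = 0.00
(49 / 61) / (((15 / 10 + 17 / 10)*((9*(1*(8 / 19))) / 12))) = 4655 / 5856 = 0.79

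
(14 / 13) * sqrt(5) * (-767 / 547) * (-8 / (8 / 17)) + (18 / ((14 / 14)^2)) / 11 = 18 / 11 + 14042 * sqrt(5) / 547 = 59.04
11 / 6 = 1.83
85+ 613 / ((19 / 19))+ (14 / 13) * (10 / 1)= 9214 / 13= 708.77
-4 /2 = -2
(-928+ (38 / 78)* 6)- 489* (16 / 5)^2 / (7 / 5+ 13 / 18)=-40777886 / 12415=-3284.57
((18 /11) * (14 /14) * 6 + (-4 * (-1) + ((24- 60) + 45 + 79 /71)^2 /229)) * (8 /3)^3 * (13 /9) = 1205653809152 /3085681797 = 390.73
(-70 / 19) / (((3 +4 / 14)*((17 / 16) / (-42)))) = 329280 / 7429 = 44.32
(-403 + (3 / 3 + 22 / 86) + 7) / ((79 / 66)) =-1120284 / 3397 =-329.79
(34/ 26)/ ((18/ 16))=136/ 117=1.16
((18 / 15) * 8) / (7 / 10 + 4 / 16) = 192 / 19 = 10.11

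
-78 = -78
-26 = -26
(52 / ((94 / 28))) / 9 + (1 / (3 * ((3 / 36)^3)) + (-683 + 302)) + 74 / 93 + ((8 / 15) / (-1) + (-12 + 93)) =277.98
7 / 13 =0.54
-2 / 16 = -0.12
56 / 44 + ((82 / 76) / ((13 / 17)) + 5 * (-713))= -19357627 / 5434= -3562.32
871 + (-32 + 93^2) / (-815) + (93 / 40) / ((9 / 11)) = 3377107 / 3912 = 863.27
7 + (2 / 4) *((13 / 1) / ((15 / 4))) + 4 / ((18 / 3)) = 47 / 5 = 9.40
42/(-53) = -42/53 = -0.79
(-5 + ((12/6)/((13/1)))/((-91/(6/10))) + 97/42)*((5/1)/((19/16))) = -764168/67431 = -11.33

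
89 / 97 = 0.92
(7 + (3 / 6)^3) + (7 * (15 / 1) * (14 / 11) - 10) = 11507 / 88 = 130.76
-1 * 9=-9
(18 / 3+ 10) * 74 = 1184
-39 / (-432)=0.09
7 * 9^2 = 567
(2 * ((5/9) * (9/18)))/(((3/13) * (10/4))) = 26/27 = 0.96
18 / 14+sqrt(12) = 9 / 7+2 * sqrt(3) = 4.75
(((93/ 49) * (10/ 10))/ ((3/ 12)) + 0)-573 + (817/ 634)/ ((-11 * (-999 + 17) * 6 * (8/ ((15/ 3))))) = -565.41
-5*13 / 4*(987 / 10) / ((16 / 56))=-5613.56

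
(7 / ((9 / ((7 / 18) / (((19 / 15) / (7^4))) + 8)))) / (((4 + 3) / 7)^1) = 594629 / 1026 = 579.56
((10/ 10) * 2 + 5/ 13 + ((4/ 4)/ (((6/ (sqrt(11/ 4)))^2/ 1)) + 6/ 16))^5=4217582889820025549/ 22989483914821632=183.46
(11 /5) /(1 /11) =121 /5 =24.20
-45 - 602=-647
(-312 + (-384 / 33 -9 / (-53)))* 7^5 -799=-3169946684 / 583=-5437301.34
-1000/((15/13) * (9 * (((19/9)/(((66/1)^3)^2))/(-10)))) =37701801761684.21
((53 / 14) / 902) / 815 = 53 / 10291820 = 0.00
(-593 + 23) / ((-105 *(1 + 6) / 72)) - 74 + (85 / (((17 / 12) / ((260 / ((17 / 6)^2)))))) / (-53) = -41150530 / 750533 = -54.83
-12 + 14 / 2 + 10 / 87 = -425 / 87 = -4.89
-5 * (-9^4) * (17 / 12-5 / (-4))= 87480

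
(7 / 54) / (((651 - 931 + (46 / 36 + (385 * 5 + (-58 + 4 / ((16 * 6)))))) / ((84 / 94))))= 56 / 767839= 0.00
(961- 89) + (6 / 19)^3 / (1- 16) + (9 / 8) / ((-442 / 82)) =52859682169 / 60633560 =871.79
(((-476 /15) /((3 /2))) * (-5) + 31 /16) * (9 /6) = 15511 /96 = 161.57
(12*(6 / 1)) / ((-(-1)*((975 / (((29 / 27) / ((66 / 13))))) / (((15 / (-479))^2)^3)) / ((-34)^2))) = 2262870000 / 132863523509344331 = 0.00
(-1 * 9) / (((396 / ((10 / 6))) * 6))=-5 / 792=-0.01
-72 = -72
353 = 353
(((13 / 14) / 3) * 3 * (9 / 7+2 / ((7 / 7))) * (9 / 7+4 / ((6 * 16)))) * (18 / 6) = 66677 / 5488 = 12.15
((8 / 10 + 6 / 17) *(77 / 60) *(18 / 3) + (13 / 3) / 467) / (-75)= -5291498 / 44656875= -0.12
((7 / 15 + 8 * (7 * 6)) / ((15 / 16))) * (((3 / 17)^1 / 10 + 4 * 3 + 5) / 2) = 3053.80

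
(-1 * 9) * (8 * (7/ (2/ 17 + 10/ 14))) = -6664/ 11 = -605.82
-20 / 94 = -10 / 47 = -0.21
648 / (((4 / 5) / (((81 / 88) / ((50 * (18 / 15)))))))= 2187 / 176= 12.43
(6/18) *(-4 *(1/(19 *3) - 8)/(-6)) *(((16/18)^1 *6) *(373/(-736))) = 169715/35397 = 4.79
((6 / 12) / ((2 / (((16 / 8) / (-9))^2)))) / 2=1 / 162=0.01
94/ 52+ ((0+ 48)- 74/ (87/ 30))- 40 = -15.71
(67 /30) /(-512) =-67 /15360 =-0.00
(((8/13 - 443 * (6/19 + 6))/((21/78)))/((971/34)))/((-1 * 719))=6711872/13264831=0.51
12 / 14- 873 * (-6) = 36672 / 7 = 5238.86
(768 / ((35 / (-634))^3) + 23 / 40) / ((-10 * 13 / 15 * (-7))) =-4697212205253 / 62426000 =-75244.48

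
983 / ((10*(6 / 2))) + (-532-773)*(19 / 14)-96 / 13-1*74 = -2483876 / 1365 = -1819.69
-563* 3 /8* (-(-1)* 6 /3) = -1689 /4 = -422.25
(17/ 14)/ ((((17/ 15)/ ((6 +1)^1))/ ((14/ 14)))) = 15/ 2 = 7.50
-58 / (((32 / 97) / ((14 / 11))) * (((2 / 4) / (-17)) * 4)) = 334747 / 176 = 1901.97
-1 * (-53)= 53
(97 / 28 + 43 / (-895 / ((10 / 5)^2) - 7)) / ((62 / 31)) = 84715 / 51688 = 1.64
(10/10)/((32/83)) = 83/32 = 2.59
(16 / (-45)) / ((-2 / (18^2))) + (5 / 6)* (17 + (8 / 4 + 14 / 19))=14069 / 190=74.05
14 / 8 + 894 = 3583 / 4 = 895.75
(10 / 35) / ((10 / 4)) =4 / 35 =0.11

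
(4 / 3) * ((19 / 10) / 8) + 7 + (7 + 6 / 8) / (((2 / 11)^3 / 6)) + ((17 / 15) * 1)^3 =418241333 / 54000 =7745.21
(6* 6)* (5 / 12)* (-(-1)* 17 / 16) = 255 / 16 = 15.94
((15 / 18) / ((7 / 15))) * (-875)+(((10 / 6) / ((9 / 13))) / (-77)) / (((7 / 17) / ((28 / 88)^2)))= -1562.51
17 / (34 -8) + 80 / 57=3049 / 1482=2.06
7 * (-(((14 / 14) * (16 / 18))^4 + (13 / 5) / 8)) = -1743931 / 262440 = -6.65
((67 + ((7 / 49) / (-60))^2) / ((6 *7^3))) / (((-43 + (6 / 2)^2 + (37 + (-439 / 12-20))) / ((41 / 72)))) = -484570841 / 1400574369600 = -0.00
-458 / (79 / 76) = -34808 / 79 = -440.61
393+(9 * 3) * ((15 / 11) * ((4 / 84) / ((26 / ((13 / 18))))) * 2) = 60537 / 154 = 393.10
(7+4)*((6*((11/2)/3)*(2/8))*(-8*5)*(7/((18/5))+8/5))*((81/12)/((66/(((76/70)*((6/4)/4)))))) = -200013/1120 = -178.58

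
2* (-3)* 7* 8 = -336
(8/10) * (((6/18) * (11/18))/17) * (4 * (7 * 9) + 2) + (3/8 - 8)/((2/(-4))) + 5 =208247/9180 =22.68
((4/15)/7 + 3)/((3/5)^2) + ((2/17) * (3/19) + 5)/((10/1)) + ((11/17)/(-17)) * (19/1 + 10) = 81334433/10377990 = 7.84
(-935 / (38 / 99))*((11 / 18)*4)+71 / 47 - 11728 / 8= -6625134 / 893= -7418.96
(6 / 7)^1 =6 / 7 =0.86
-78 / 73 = -1.07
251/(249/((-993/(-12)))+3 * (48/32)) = 166162/4971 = 33.43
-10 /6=-5 /3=-1.67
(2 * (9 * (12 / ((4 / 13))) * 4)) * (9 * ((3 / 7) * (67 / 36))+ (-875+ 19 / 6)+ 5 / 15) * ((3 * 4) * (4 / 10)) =-407738448 / 35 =-11649669.94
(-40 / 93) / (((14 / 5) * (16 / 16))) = -100 / 651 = -0.15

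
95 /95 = 1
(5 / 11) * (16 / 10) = 8 / 11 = 0.73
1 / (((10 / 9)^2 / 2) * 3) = 27 / 50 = 0.54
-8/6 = -4/3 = -1.33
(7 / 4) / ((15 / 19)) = 133 / 60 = 2.22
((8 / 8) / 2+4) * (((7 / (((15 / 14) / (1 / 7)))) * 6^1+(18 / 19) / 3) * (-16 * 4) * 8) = -1294848 / 95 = -13629.98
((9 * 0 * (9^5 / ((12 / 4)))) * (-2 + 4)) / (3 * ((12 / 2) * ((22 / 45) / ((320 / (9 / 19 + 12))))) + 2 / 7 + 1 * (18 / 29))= 0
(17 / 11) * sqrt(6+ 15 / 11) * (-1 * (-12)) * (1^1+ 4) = 9180 * sqrt(11) / 121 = 251.62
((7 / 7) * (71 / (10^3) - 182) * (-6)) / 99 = 5513 / 500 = 11.03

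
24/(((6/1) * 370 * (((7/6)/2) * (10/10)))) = 24/1295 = 0.02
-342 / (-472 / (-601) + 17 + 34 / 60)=-6166260 / 330887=-18.64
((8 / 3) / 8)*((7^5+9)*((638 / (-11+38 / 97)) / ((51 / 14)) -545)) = -70789255792 / 22491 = -3147448.13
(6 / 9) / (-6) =-1 / 9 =-0.11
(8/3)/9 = 8/27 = 0.30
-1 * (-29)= 29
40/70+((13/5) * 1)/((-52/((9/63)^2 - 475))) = 11917/490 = 24.32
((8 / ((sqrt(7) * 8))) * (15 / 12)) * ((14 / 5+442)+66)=1277 * sqrt(7) / 14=241.33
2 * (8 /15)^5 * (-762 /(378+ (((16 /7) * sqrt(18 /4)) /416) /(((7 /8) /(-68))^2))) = -1158394898612224 /6427480339209375+ 1372868487151616 * sqrt(2) /57847323052884375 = -0.15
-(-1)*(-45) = -45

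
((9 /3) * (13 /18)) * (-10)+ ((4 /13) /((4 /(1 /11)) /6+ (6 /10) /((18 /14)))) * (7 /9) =-98725 /4563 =-21.64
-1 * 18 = -18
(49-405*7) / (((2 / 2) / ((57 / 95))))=-8358 / 5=-1671.60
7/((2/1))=3.50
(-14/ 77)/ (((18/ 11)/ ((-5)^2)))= -25/ 9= -2.78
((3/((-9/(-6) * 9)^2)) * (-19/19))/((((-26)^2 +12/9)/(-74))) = 0.00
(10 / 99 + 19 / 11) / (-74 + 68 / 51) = -181 / 7194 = -0.03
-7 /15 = -0.47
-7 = -7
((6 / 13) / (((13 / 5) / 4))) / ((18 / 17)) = 340 / 507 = 0.67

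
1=1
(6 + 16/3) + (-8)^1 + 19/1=67/3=22.33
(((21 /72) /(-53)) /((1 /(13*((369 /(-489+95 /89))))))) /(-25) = -996177 /460315600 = -0.00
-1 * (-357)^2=-127449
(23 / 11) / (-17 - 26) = -23 / 473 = -0.05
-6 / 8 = -0.75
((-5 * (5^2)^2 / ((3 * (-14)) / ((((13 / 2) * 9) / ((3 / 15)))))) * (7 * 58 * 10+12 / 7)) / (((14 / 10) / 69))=1494345937500 / 343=4356693695.34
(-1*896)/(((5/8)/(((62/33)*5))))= -444416/33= -13467.15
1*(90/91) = 90/91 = 0.99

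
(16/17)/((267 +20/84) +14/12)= 672/191641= 0.00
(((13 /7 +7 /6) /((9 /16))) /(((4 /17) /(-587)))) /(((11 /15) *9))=-2031.96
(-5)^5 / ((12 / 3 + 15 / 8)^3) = -1600000 / 103823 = -15.41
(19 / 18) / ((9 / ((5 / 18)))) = 95 / 2916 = 0.03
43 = 43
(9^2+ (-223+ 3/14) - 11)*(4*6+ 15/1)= -83421/14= -5958.64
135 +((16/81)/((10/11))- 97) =15478/405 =38.22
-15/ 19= -0.79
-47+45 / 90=-93 / 2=-46.50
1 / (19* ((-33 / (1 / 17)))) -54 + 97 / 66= -373281 / 7106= -52.53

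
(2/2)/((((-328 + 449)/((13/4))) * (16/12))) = 39/1936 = 0.02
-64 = -64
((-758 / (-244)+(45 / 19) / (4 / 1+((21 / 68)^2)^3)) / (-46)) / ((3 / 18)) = -0.48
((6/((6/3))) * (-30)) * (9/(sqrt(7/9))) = -2430 * sqrt(7)/7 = -918.45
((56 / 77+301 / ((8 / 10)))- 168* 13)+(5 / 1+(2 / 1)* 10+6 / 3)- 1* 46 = -80345 / 44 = -1826.02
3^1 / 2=1.50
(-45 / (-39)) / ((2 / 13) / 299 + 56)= 1495 / 72558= 0.02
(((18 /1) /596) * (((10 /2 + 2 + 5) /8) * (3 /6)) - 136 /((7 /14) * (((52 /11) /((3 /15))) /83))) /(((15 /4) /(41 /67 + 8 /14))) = -301.40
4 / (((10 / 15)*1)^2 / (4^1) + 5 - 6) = -9 / 2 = -4.50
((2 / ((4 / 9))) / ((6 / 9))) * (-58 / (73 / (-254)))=99441 / 73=1362.21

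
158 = 158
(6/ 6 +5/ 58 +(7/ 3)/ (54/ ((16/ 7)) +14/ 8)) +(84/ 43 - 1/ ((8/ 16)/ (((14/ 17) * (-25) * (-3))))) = -15313873/ 127194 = -120.40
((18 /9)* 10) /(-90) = -2 /9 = -0.22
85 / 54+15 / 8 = 745 / 216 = 3.45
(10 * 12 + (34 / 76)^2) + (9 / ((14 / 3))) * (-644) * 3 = -3605.80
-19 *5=-95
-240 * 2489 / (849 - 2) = -597360 / 847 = -705.27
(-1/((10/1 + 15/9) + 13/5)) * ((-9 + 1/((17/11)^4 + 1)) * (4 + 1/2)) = 117290295/42013336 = 2.79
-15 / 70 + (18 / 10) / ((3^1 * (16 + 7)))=-303 / 1610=-0.19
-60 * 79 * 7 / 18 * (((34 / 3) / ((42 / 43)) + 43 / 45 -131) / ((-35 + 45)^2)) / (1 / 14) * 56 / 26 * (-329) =-190060850924 / 8775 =-21659356.23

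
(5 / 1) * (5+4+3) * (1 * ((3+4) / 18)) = 70 / 3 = 23.33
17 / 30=0.57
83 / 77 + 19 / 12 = 2.66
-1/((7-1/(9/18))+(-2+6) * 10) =-1/45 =-0.02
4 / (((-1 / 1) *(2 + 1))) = -4 / 3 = -1.33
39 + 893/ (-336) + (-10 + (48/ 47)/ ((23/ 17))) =9842107/ 363216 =27.10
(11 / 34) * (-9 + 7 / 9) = -407 / 153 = -2.66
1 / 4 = 0.25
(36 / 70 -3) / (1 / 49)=-609 / 5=-121.80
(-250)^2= 62500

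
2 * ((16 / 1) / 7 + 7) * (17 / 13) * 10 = 1700 / 7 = 242.86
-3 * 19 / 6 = -19 / 2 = -9.50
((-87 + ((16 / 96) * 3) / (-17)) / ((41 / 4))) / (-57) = 5918 / 39729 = 0.15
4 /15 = 0.27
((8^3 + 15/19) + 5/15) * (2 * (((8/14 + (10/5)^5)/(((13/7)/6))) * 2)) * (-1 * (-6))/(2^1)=8423424/13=647955.69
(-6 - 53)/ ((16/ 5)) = -295/ 16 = -18.44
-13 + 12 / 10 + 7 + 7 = 11 / 5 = 2.20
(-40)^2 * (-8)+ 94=-12706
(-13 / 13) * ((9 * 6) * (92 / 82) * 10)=-24840 / 41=-605.85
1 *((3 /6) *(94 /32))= 47 /32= 1.47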